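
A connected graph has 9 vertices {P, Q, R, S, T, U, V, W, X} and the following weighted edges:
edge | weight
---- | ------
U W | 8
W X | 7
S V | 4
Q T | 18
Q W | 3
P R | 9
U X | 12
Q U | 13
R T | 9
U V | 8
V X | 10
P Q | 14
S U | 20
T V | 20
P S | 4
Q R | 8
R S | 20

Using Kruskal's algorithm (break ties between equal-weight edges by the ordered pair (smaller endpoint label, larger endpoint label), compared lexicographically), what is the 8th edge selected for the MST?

R-T

Kruskal: consider edges lightest-first.
Q W (3): add — endpoints in different components.
P S (4): add — endpoints in different components.
S V (4): add — endpoints in different components.
W X (7): add — endpoints in different components.
Q R (8): add — endpoints in different components.
U V (8): add — endpoints in different components.
U W (8): add — endpoints in different components.
P R (9): skip — R and P already connected.
R T (9): add — endpoints in different components.
The 8th edge added is R T.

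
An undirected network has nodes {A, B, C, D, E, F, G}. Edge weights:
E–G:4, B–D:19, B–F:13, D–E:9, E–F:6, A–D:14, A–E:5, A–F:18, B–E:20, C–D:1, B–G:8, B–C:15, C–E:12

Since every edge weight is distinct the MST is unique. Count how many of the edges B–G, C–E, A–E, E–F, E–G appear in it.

Sort edges by weight, then run Kruskal:
C–D (1): add. Components now {A} {B} {C,D} {E} {F} {G}
E–G (4): add. Components now {A} {B} {C,D} {E,G} {F}
A–E (5): add. Components now {A,E,G} {B} {C,D} {F}
E–F (6): add. Components now {A,E,F,G} {B} {C,D}
B–G (8): add. Components now {A,B,E,F,G} {C,D}
D–E (9): add. Components now {A,B,C,D,E,F,G}
MST edge set: {C–D, E–G, A–E, E–F, B–G, D–E}.
Of the listed edges, {B–G, A–E, E–F, E–G} are in the MST → 4.

4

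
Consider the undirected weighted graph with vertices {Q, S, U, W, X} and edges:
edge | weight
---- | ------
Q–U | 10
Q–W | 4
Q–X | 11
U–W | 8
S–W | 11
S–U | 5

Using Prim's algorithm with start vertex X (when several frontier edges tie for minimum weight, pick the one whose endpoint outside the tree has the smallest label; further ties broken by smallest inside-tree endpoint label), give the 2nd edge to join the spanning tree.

Grow the tree from X using Prim:
Step 1: frontier [Q–X 11] → take Q–X (11); add Q.
Step 2: frontier [Q–W 4, Q–U 10] → take Q–W (4); add W.
Step 3: frontier [Q–U 10, U–W 8, S–W 11] → take U–W (8); add U.
Step 4: frontier [S–U 5, S–W 11] → take S–U (5); add S.
The 2nd edge added is Q–W.

Q-W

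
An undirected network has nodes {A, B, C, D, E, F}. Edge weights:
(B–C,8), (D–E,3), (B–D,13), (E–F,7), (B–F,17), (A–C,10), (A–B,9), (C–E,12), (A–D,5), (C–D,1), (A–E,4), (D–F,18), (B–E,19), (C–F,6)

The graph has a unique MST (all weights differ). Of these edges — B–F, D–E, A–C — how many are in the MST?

1

Kruskal's algorithm — process edges by increasing weight (ties by edge label):
C–D (1): add. Components now {A} {B} {C,D} {E} {F}
D–E (3): add. Components now {A} {B} {C,D,E} {F}
A–E (4): add. Components now {A,C,D,E} {B} {F}
A–D (5): skip — A and D already connected.
C–F (6): add. Components now {A,C,D,E,F} {B}
E–F (7): skip — E and F already connected.
B–C (8): add. Components now {A,B,C,D,E,F}
MST edge set: {C–D, D–E, A–E, C–F, B–C}.
Of the listed edges, {D–E} are in the MST → 1.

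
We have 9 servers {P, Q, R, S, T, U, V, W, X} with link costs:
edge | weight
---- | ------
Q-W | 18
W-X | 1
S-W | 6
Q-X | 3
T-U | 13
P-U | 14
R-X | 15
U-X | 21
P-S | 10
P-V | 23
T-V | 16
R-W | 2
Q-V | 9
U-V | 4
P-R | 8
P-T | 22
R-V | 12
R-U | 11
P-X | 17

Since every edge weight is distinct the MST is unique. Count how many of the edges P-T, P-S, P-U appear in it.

Kruskal: consider edges lightest-first.
W-X (1): add — endpoints in different components.
R-W (2): add — endpoints in different components.
Q-X (3): add — endpoints in different components.
U-V (4): add — endpoints in different components.
S-W (6): add — endpoints in different components.
P-R (8): add — endpoints in different components.
Q-V (9): add — endpoints in different components.
P-S (10): skip — S and P already connected.
R-U (11): skip — U and R already connected.
R-V (12): skip — R and V already connected.
T-U (13): add — endpoints in different components.
MST edge set: {W-X, R-W, Q-X, U-V, S-W, P-R, Q-V, T-U}.
Of the listed edges, {} are in the MST → 0.

0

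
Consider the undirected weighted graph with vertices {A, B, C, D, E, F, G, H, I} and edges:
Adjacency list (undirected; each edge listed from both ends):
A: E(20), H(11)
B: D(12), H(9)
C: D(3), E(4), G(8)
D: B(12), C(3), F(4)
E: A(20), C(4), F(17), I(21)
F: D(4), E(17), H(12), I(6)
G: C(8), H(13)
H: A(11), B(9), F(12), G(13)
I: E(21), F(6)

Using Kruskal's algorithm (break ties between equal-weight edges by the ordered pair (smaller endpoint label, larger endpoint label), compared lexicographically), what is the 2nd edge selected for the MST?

C-E

Sort edges by weight, then run Kruskal:
C–D (3): add — endpoints in different components.
C–E (4): add — endpoints in different components.
D–F (4): add — endpoints in different components.
F–I (6): add — endpoints in different components.
C–G (8): add — endpoints in different components.
B–H (9): add — endpoints in different components.
A–H (11): add — endpoints in different components.
B–D (12): add — endpoints in different components.
The 2nd edge added is C–E.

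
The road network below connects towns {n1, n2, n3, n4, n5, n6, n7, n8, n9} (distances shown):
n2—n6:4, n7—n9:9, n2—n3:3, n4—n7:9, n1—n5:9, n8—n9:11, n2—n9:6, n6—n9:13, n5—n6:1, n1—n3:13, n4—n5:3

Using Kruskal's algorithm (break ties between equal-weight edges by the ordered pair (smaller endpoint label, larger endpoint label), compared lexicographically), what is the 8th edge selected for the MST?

n8-n9

Sort edges by weight, then run Kruskal:
n5—n6 (1): add — endpoints in different components.
n2—n3 (3): add — endpoints in different components.
n4—n5 (3): add — endpoints in different components.
n2—n6 (4): add — endpoints in different components.
n2—n9 (6): add — endpoints in different components.
n1—n5 (9): add — endpoints in different components.
n4—n7 (9): add — endpoints in different components.
n7—n9 (9): skip — n9 and n7 already connected.
n8—n9 (11): add — endpoints in different components.
The 8th edge added is n8—n9.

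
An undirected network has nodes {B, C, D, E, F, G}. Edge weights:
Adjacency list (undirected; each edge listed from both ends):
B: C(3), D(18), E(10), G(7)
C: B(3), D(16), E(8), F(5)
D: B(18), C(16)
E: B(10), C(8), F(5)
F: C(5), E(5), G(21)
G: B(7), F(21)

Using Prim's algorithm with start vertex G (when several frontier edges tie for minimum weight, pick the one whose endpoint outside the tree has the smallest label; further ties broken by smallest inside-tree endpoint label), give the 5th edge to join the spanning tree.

Prim's algorithm from G:
Step 1: cheapest edge leaving the tree is B G (7); add B.
Step 2: cheapest edge leaving the tree is B C (3); add C.
Step 3: cheapest edge leaving the tree is C F (5); add F.
Step 4: cheapest edge leaving the tree is E F (5); add E.
Step 5: cheapest edge leaving the tree is C D (16); add D.
The 5th edge added is C D.

C-D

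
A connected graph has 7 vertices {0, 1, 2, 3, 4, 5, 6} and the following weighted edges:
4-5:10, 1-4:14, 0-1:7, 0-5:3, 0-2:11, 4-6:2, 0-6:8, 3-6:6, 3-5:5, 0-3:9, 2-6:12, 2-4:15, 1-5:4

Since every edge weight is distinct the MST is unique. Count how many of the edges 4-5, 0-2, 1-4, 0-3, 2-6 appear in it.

Kruskal: consider edges lightest-first.
4-6 (2): add — endpoints in different components.
0-5 (3): add — endpoints in different components.
1-5 (4): add — endpoints in different components.
3-5 (5): add — endpoints in different components.
3-6 (6): add — endpoints in different components.
0-1 (7): skip — 0 and 1 already connected.
0-6 (8): skip — 0 and 6 already connected.
0-3 (9): skip — 0 and 3 already connected.
4-5 (10): skip — 4 and 5 already connected.
0-2 (11): add — endpoints in different components.
MST edge set: {4-6, 0-5, 1-5, 3-5, 3-6, 0-2}.
Of the listed edges, {0-2} are in the MST → 1.

1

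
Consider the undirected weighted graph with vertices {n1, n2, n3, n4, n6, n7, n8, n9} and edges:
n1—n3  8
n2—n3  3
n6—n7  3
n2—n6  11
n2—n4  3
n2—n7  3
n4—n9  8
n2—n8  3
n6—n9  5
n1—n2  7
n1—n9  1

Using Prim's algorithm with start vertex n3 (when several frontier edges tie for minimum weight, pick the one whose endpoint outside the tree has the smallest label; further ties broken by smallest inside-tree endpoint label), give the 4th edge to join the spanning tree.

n6-n7

Prim, starting at n3.
Step 1: frontier [n2—n3 3, n1—n3 8] → take n2—n3 (3); add n2.
Step 2: frontier [n2—n4 3, n2—n7 3, n2—n8 3, n1—n2 7, n2—n6 11, n1—n3 8] → take n2—n4 (3); add n4.
Step 3: frontier [n2—n7 3, n2—n8 3, n1—n2 7, n2—n6 11, n1—n3 8, n4—n9 8] → take n2—n7 (3); add n7.
Step 4: frontier [n2—n8 3, n1—n2 7, n2—n6 11, n1—n3 8, n4—n9 8, n6—n7 3] → take n6—n7 (3); add n6.
Step 5: frontier [n2—n8 3, n1—n2 7, n1—n3 8, n4—n9 8, n6—n9 5] → take n2—n8 (3); add n8.
Step 6: frontier [n1—n2 7, n1—n3 8, n4—n9 8, n6—n9 5] → take n6—n9 (5); add n9.
Step 7: frontier [n1—n2 7, n1—n3 8, n1—n9 1] → take n1—n9 (1); add n1.
The 4th edge added is n6—n7.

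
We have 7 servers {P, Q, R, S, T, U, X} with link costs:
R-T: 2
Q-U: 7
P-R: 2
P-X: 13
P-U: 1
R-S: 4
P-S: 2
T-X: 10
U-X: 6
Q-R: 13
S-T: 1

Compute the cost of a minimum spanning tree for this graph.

19

Kruskal: consider edges lightest-first.
P-U (1): add. Components now {X} {P,U} {S} {T} {R} {Q}
S-T (1): add. Components now {X} {P,U} {S,T} {R} {Q}
P-R (2): add. Components now {X} {P,R,U} {S,T} {Q}
P-S (2): add. Components now {X} {P,R,S,T,U} {Q}
R-T (2): skip — T and R already connected.
R-S (4): skip — S and R already connected.
U-X (6): add. Components now {P,R,S,T,U,X} {Q}
Q-U (7): add. Components now {P,Q,R,S,T,U,X}
MST edges: P-U, S-T, P-R, P-S, U-X, Q-U; total weight 1+1+2+2+6+7 = 19.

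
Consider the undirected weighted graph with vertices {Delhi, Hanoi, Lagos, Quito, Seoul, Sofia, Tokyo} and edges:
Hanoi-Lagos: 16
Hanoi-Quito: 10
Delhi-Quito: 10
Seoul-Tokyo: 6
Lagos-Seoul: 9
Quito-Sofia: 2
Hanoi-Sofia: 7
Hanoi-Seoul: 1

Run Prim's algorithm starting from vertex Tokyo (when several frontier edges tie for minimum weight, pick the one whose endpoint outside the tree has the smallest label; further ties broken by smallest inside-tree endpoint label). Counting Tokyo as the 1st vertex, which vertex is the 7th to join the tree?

Prim, starting at Tokyo.
Step 1: cheapest edge leaving the tree is Seoul-Tokyo (6); add Seoul.
Step 2: cheapest edge leaving the tree is Hanoi-Seoul (1); add Hanoi.
Step 3: cheapest edge leaving the tree is Hanoi-Sofia (7); add Sofia.
Step 4: cheapest edge leaving the tree is Quito-Sofia (2); add Quito.
Step 5: cheapest edge leaving the tree is Lagos-Seoul (9); add Lagos.
Step 6: cheapest edge leaving the tree is Delhi-Quito (10); add Delhi.
Vertex order: Tokyo, Seoul, Hanoi, Sofia, Quito, Lagos, Delhi. The 7th vertex is Delhi.

Delhi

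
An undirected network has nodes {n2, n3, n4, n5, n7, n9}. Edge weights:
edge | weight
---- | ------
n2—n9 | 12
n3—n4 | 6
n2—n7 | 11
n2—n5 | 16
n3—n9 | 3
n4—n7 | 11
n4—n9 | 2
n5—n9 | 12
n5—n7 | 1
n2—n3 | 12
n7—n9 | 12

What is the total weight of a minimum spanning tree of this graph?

28

Kruskal: consider edges lightest-first.
n5—n7 (1): add. Components now {n4} {n5,n7} {n2} {n3} {n9}
n4—n9 (2): add. Components now {n4,n9} {n5,n7} {n2} {n3}
n3—n9 (3): add. Components now {n3,n4,n9} {n5,n7} {n2}
n3—n4 (6): skip — n4 and n3 already connected.
n2—n7 (11): add. Components now {n3,n4,n9} {n2,n5,n7}
n4—n7 (11): add. Components now {n2,n3,n4,n5,n7,n9}
MST edges: n5—n7, n4—n9, n3—n9, n2—n7, n4—n7; total weight 1+2+3+11+11 = 28.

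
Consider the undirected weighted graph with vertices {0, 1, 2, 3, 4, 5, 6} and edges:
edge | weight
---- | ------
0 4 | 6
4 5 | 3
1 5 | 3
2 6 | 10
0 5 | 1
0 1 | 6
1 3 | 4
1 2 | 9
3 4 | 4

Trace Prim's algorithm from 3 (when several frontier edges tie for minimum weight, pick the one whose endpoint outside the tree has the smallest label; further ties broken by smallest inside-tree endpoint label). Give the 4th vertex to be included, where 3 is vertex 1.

Prim's algorithm from 3:
Step 1: cheapest edge leaving the tree is 1 3 (4); add 1.
Step 2: cheapest edge leaving the tree is 1 5 (3); add 5.
Step 3: cheapest edge leaving the tree is 0 5 (1); add 0.
Step 4: cheapest edge leaving the tree is 4 5 (3); add 4.
Step 5: cheapest edge leaving the tree is 1 2 (9); add 2.
Step 6: cheapest edge leaving the tree is 2 6 (10); add 6.
Vertex order: 3, 1, 5, 0, 4, 2, 6. The 4th vertex is 0.

0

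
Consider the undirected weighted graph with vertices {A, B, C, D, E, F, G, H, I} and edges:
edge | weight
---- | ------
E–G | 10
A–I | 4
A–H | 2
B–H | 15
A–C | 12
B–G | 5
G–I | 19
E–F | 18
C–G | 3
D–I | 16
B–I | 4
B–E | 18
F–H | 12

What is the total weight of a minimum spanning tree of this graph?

Kruskal: consider edges lightest-first.
A–H (2): add — endpoints in different components.
C–G (3): add — endpoints in different components.
A–I (4): add — endpoints in different components.
B–I (4): add — endpoints in different components.
B–G (5): add — endpoints in different components.
E–G (10): add — endpoints in different components.
A–C (12): skip — A and C already connected.
F–H (12): add — endpoints in different components.
B–H (15): skip — B and H already connected.
D–I (16): add — endpoints in different components.
MST edges: A–H, C–G, A–I, B–I, B–G, E–G, F–H, D–I; total weight 2+3+4+4+5+10+12+16 = 56.

56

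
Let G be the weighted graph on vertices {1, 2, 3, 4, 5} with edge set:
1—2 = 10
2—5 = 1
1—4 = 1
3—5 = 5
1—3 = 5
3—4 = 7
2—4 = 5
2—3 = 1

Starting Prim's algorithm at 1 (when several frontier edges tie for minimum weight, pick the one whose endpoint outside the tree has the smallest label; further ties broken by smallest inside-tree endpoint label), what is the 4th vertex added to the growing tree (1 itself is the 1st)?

3

Grow the tree from 1 using Prim:
Step 1: frontier [1—4 1, 1—3 5, 1—2 10] → take 1—4 (1); add 4.
Step 2: frontier [1—3 5, 1—2 10, 2—4 5, 3—4 7] → take 2—4 (5); add 2.
Step 3: frontier [1—3 5, 2—3 1, 2—5 1, 3—4 7] → take 2—3 (1); add 3.
Step 4: frontier [2—5 1, 3—5 5] → take 2—5 (1); add 5.
Vertex order: 1, 4, 2, 3, 5. The 4th vertex is 3.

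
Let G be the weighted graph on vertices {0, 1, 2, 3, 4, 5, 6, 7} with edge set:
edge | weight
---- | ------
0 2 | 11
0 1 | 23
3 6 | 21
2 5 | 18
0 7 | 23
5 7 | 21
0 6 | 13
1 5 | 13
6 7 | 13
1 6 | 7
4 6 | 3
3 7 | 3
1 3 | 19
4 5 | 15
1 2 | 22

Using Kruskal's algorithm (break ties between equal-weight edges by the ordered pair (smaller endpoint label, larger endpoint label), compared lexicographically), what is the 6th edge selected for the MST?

Kruskal: consider edges lightest-first.
3 7 (3): add — endpoints in different components.
4 6 (3): add — endpoints in different components.
1 6 (7): add — endpoints in different components.
0 2 (11): add — endpoints in different components.
0 6 (13): add — endpoints in different components.
1 5 (13): add — endpoints in different components.
6 7 (13): add — endpoints in different components.
The 6th edge added is 1 5.

1-5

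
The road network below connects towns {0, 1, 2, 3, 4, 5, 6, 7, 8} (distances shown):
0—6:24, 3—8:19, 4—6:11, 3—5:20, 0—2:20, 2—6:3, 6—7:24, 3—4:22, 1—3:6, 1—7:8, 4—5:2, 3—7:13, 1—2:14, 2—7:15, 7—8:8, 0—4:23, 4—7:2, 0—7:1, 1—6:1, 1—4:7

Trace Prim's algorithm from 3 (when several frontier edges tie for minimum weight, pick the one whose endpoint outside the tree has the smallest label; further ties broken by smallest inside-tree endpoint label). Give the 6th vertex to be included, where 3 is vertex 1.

Grow the tree from 3 using Prim:
Step 1: cheapest edge leaving the tree is 1—3 (6); add 1.
Step 2: cheapest edge leaving the tree is 1—6 (1); add 6.
Step 3: cheapest edge leaving the tree is 2—6 (3); add 2.
Step 4: cheapest edge leaving the tree is 1—4 (7); add 4.
Step 5: cheapest edge leaving the tree is 4—5 (2); add 5.
Step 6: cheapest edge leaving the tree is 4—7 (2); add 7.
Step 7: cheapest edge leaving the tree is 0—7 (1); add 0.
Step 8: cheapest edge leaving the tree is 7—8 (8); add 8.
Vertex order: 3, 1, 6, 2, 4, 5, 7, 0, 8. The 6th vertex is 5.

5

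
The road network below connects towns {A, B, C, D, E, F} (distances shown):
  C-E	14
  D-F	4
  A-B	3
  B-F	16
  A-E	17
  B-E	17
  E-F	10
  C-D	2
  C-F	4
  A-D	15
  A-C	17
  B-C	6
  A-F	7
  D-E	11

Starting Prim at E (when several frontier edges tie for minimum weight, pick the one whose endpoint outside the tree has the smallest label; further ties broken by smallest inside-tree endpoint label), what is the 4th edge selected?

Prim's algorithm from E:
Step 1: frontier [E-F 10, D-E 11, C-E 14, A-E 17, B-E 17] → take E-F (10); add F.
Step 2: frontier [D-E 11, C-E 14, A-E 17, B-E 17, C-F 4, D-F 4, A-F 7, B-F 16] → take C-F (4); add C.
Step 3: frontier [C-D 2, B-C 6, A-C 17, D-E 11, A-E 17, B-E 17, D-F 4, A-F 7, B-F 16] → take C-D (2); add D.
Step 4: frontier [B-C 6, A-C 17, A-D 15, A-E 17, B-E 17, A-F 7, B-F 16] → take B-C (6); add B.
Step 5: frontier [A-B 3, A-C 17, A-D 15, A-E 17, A-F 7] → take A-B (3); add A.
The 4th edge added is B-C.

B-C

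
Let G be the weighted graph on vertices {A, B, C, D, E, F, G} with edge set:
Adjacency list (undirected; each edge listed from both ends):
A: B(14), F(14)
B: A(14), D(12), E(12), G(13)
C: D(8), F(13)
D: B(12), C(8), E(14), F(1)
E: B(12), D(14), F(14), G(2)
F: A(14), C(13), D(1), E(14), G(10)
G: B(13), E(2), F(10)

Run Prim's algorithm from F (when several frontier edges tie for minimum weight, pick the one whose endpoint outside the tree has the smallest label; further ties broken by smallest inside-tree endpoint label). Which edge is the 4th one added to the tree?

E-G

Grow the tree from F using Prim:
Step 1: cheapest edge leaving the tree is D-F (1); add D.
Step 2: cheapest edge leaving the tree is C-D (8); add C.
Step 3: cheapest edge leaving the tree is F-G (10); add G.
Step 4: cheapest edge leaving the tree is E-G (2); add E.
Step 5: cheapest edge leaving the tree is B-D (12); add B.
Step 6: cheapest edge leaving the tree is A-B (14); add A.
The 4th edge added is E-G.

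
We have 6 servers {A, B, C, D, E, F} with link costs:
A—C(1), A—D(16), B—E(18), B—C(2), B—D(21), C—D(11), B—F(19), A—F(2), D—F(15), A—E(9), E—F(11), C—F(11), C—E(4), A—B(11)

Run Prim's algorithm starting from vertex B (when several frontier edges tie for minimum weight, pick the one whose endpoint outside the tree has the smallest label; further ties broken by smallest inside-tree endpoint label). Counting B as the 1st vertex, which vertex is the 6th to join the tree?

Prim's algorithm from B:
Step 1: frontier [B—C 2, A—B 11, B—E 18, B—F 19, B—D 21] → take B—C (2); add C.
Step 2: frontier [A—B 11, B—E 18, B—F 19, B—D 21, A—C 1, C—E 4, C—D 11, C—F 11] → take A—C (1); add A.
Step 3: frontier [A—F 2, A—E 9, A—D 16, B—E 18, B—F 19, B—D 21, C—E 4, C—D 11, C—F 11] → take A—F (2); add F.
Step 4: frontier [A—E 9, A—D 16, B—E 18, B—D 21, C—E 4, C—D 11, E—F 11, D—F 15] → take C—E (4); add E.
Step 5: frontier [A—D 16, B—D 21, C—D 11, D—F 15] → take C—D (11); add D.
Vertex order: B, C, A, F, E, D. The 6th vertex is D.

D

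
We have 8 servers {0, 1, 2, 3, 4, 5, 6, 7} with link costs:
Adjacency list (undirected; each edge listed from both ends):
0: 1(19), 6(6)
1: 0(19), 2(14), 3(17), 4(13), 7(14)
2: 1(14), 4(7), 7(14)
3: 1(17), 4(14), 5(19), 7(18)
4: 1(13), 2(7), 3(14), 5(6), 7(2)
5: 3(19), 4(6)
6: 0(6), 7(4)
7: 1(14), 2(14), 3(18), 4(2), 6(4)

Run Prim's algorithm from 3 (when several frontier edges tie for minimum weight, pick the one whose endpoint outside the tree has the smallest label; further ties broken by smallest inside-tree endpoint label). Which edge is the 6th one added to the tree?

2-4

Prim, starting at 3.
Step 1: frontier [3–4 14, 1–3 17, 3–7 18, 3–5 19] → take 3–4 (14); add 4.
Step 2: frontier [1–3 17, 3–7 18, 3–5 19, 4–7 2, 4–5 6, 2–4 7, 1–4 13] → take 4–7 (2); add 7.
Step 3: frontier [1–3 17, 3–5 19, 4–5 6, 2–4 7, 1–4 13, 6–7 4, 1–7 14, 2–7 14] → take 6–7 (4); add 6.
Step 4: frontier [1–3 17, 3–5 19, 4–5 6, 2–4 7, 1–4 13, 0–6 6, 1–7 14, 2–7 14] → take 0–6 (6); add 0.
Step 5: frontier [0–1 19, 1–3 17, 3–5 19, 4–5 6, 2–4 7, 1–4 13, 1–7 14, 2–7 14] → take 4–5 (6); add 5.
Step 6: frontier [0–1 19, 1–3 17, 2–4 7, 1–4 13, 1–7 14, 2–7 14] → take 2–4 (7); add 2.
Step 7: frontier [0–1 19, 1–2 14, 1–3 17, 1–4 13, 1–7 14] → take 1–4 (13); add 1.
The 6th edge added is 2–4.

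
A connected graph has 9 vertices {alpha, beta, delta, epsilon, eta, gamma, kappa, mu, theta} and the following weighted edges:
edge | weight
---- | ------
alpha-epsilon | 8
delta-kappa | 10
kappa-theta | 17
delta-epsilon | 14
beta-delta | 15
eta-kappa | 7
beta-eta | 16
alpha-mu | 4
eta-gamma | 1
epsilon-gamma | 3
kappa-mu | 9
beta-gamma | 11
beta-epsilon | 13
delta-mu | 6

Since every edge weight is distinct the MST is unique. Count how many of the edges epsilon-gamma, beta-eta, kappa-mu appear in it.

1

Sort edges by weight, then run Kruskal:
eta-gamma (1): add — endpoints in different components.
epsilon-gamma (3): add — endpoints in different components.
alpha-mu (4): add — endpoints in different components.
delta-mu (6): add — endpoints in different components.
eta-kappa (7): add — endpoints in different components.
alpha-epsilon (8): add — endpoints in different components.
kappa-mu (9): skip — kappa and mu already connected.
delta-kappa (10): skip — kappa and delta already connected.
beta-gamma (11): add — endpoints in different components.
beta-epsilon (13): skip — epsilon and beta already connected.
delta-epsilon (14): skip — epsilon and delta already connected.
beta-delta (15): skip — delta and beta already connected.
beta-eta (16): skip — beta and eta already connected.
kappa-theta (17): add — endpoints in different components.
MST edge set: {eta-gamma, epsilon-gamma, alpha-mu, delta-mu, eta-kappa, alpha-epsilon, beta-gamma, kappa-theta}.
Of the listed edges, {epsilon-gamma} are in the MST → 1.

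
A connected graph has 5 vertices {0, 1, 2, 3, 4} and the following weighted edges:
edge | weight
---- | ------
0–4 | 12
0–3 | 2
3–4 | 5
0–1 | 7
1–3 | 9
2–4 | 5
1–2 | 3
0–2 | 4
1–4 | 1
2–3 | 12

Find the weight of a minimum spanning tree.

Prim's algorithm from 4:
Step 1: frontier [1–4 1, 2–4 5, 3–4 5, 0–4 12] → take 1–4 (1); add 1.
Step 2: frontier [1–2 3, 0–1 7, 1–3 9, 2–4 5, 3–4 5, 0–4 12] → take 1–2 (3); add 2.
Step 3: frontier [0–1 7, 1–3 9, 0–2 4, 2–3 12, 3–4 5, 0–4 12] → take 0–2 (4); add 0.
Step 4: frontier [0–3 2, 1–3 9, 2–3 12, 3–4 5] → take 0–3 (2); add 3.
MST edges: 1–4, 1–2, 0–2, 0–3; total weight 1+3+4+2 = 10.

10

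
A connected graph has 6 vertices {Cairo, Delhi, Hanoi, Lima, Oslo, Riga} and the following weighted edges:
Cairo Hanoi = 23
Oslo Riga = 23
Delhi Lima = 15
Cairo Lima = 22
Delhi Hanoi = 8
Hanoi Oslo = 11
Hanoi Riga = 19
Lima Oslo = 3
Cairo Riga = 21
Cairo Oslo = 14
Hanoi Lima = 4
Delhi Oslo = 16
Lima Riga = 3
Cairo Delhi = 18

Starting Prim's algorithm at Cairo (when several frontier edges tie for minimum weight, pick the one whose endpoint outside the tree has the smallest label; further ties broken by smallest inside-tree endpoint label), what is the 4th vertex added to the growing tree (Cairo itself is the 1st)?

Prim's algorithm from Cairo:
Step 1: cheapest edge leaving the tree is Cairo Oslo (14); add Oslo.
Step 2: cheapest edge leaving the tree is Lima Oslo (3); add Lima.
Step 3: cheapest edge leaving the tree is Lima Riga (3); add Riga.
Step 4: cheapest edge leaving the tree is Hanoi Lima (4); add Hanoi.
Step 5: cheapest edge leaving the tree is Delhi Hanoi (8); add Delhi.
Vertex order: Cairo, Oslo, Lima, Riga, Hanoi, Delhi. The 4th vertex is Riga.

Riga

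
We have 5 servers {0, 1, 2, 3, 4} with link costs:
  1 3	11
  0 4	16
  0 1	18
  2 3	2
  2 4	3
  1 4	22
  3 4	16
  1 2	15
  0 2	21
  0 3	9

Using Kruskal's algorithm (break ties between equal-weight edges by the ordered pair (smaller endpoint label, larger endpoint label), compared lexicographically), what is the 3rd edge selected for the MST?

Kruskal: consider edges lightest-first.
2 3 (2): add — endpoints in different components.
2 4 (3): add — endpoints in different components.
0 3 (9): add — endpoints in different components.
1 3 (11): add — endpoints in different components.
The 3rd edge added is 0 3.

0-3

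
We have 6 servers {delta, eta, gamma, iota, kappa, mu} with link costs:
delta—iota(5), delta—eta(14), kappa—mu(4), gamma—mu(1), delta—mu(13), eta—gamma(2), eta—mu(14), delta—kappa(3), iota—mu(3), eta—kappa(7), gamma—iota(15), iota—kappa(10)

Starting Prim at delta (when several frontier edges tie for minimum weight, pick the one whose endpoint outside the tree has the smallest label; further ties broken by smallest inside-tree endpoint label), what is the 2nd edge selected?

Grow the tree from delta using Prim:
Step 1: frontier [delta—kappa 3, delta—iota 5, delta—mu 13, delta—eta 14] → take delta—kappa (3); add kappa.
Step 2: frontier [delta—iota 5, delta—mu 13, delta—eta 14, kappa—mu 4, eta—kappa 7, iota—kappa 10] → take kappa—mu (4); add mu.
Step 3: frontier [delta—iota 5, delta—eta 14, eta—kappa 7, iota—kappa 10, gamma—mu 1, iota—mu 3, eta—mu 14] → take gamma—mu (1); add gamma.
Step 4: frontier [delta—iota 5, delta—eta 14, eta—gamma 2, gamma—iota 15, eta—kappa 7, iota—kappa 10, iota—mu 3, eta—mu 14] → take eta—gamma (2); add eta.
Step 5: frontier [delta—iota 5, gamma—iota 15, iota—kappa 10, iota—mu 3] → take iota—mu (3); add iota.
The 2nd edge added is kappa—mu.

kappa-mu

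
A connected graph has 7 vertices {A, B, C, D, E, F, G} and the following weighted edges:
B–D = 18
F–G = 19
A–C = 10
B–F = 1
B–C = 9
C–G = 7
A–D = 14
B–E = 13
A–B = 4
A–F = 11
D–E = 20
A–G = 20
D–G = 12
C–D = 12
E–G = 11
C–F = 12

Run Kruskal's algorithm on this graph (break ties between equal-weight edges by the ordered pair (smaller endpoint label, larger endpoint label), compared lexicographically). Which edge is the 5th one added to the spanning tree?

E-G

Kruskal: consider edges lightest-first.
B–F (1): add — endpoints in different components.
A–B (4): add — endpoints in different components.
C–G (7): add — endpoints in different components.
B–C (9): add — endpoints in different components.
A–C (10): skip — A and C already connected.
A–F (11): skip — A and F already connected.
E–G (11): add — endpoints in different components.
C–D (12): add — endpoints in different components.
The 5th edge added is E–G.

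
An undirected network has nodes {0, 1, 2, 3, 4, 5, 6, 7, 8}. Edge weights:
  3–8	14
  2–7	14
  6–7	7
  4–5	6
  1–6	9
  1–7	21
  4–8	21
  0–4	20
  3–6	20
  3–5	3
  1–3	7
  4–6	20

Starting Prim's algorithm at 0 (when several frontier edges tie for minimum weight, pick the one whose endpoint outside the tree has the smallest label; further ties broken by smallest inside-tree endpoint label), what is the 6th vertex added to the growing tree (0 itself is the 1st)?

6

Prim's algorithm from 0:
Step 1: cheapest edge leaving the tree is 0–4 (20); add 4.
Step 2: cheapest edge leaving the tree is 4–5 (6); add 5.
Step 3: cheapest edge leaving the tree is 3–5 (3); add 3.
Step 4: cheapest edge leaving the tree is 1–3 (7); add 1.
Step 5: cheapest edge leaving the tree is 1–6 (9); add 6.
Step 6: cheapest edge leaving the tree is 6–7 (7); add 7.
Step 7: cheapest edge leaving the tree is 2–7 (14); add 2.
Step 8: cheapest edge leaving the tree is 3–8 (14); add 8.
Vertex order: 0, 4, 5, 3, 1, 6, 7, 2, 8. The 6th vertex is 6.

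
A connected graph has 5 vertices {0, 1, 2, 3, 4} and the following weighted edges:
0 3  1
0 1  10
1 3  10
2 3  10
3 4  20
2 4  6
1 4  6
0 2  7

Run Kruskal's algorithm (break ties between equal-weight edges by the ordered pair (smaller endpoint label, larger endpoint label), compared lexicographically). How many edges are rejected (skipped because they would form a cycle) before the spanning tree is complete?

Kruskal's algorithm — process edges by increasing weight (ties by edge label):
0 3 (1): add. Components now {0,3} {1} {2} {4}
1 4 (6): add. Components now {0,3} {1,4} {2}
2 4 (6): add. Components now {0,3} {1,2,4}
0 2 (7): add. Components now {0,1,2,3,4}
Edges rejected before the tree was complete: 0.

0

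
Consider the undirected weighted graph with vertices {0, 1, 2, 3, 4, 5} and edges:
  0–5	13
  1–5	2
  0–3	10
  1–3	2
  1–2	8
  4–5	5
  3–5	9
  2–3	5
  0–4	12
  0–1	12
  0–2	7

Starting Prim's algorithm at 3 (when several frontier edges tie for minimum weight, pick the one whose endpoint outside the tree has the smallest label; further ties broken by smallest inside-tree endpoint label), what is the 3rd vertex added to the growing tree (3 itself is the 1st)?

Prim's algorithm from 3:
Step 1: frontier [1–3 2, 2–3 5, 3–5 9, 0–3 10] → take 1–3 (2); add 1.
Step 2: frontier [1–5 2, 1–2 8, 0–1 12, 2–3 5, 3–5 9, 0–3 10] → take 1–5 (2); add 5.
Step 3: frontier [1–2 8, 0–1 12, 2–3 5, 0–3 10, 4–5 5, 0–5 13] → take 2–3 (5); add 2.
Step 4: frontier [0–1 12, 0–2 7, 0–3 10, 4–5 5, 0–5 13] → take 4–5 (5); add 4.
Step 5: frontier [0–1 12, 0–2 7, 0–3 10, 0–4 12, 0–5 13] → take 0–2 (7); add 0.
Vertex order: 3, 1, 5, 2, 4, 0. The 3rd vertex is 5.

5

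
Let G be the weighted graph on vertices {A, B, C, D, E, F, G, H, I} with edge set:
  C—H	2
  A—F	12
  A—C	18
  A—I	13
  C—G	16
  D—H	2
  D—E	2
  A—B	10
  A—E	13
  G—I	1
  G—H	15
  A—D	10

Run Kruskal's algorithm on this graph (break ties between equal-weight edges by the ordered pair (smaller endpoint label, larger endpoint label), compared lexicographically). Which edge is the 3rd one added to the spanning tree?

Sort edges by weight, then run Kruskal:
G—I (1): add — endpoints in different components.
C—H (2): add — endpoints in different components.
D—E (2): add — endpoints in different components.
D—H (2): add — endpoints in different components.
A—B (10): add — endpoints in different components.
A—D (10): add — endpoints in different components.
A—F (12): add — endpoints in different components.
A—E (13): skip — A and E already connected.
A—I (13): add — endpoints in different components.
The 3rd edge added is D—E.

D-E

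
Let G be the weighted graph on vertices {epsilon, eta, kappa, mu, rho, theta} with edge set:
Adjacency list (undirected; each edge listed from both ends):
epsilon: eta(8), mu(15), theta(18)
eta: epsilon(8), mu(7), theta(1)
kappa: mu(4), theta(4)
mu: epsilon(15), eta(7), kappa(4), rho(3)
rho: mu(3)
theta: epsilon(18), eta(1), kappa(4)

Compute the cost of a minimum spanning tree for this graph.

20

Sort edges by weight, then run Kruskal:
eta-theta (1): add — endpoints in different components.
mu-rho (3): add — endpoints in different components.
kappa-mu (4): add — endpoints in different components.
kappa-theta (4): add — endpoints in different components.
eta-mu (7): skip — mu and eta already connected.
epsilon-eta (8): add — endpoints in different components.
MST edges: eta-theta, mu-rho, kappa-mu, kappa-theta, epsilon-eta; total weight 1+3+4+4+8 = 20.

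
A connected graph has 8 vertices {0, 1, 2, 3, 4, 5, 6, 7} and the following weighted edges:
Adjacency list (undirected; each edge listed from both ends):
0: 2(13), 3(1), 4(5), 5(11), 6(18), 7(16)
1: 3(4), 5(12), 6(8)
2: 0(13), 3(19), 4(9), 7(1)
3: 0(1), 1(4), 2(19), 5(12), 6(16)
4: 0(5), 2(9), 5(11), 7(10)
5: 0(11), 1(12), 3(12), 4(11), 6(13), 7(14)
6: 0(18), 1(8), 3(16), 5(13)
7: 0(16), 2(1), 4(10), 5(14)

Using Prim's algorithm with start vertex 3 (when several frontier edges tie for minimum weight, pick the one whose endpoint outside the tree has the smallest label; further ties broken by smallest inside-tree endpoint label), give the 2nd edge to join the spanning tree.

Grow the tree from 3 using Prim:
Step 1: cheapest edge leaving the tree is 0—3 (1); add 0.
Step 2: cheapest edge leaving the tree is 1—3 (4); add 1.
Step 3: cheapest edge leaving the tree is 0—4 (5); add 4.
Step 4: cheapest edge leaving the tree is 1—6 (8); add 6.
Step 5: cheapest edge leaving the tree is 2—4 (9); add 2.
Step 6: cheapest edge leaving the tree is 2—7 (1); add 7.
Step 7: cheapest edge leaving the tree is 0—5 (11); add 5.
The 2nd edge added is 1—3.

1-3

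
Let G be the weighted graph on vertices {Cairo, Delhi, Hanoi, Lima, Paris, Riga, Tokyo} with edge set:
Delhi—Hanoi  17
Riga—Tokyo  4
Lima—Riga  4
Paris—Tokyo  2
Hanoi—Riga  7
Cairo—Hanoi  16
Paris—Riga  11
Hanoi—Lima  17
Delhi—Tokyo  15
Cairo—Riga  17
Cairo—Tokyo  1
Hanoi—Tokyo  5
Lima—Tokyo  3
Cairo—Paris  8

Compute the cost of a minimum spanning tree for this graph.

30

Grow the tree from Paris using Prim:
Step 1: cheapest edge leaving the tree is Paris—Tokyo (2); add Tokyo.
Step 2: cheapest edge leaving the tree is Cairo—Tokyo (1); add Cairo.
Step 3: cheapest edge leaving the tree is Lima—Tokyo (3); add Lima.
Step 4: cheapest edge leaving the tree is Lima—Riga (4); add Riga.
Step 5: cheapest edge leaving the tree is Hanoi—Tokyo (5); add Hanoi.
Step 6: cheapest edge leaving the tree is Delhi—Tokyo (15); add Delhi.
MST edges: Paris—Tokyo, Cairo—Tokyo, Lima—Tokyo, Lima—Riga, Hanoi—Tokyo, Delhi—Tokyo; total weight 2+1+3+4+5+15 = 30.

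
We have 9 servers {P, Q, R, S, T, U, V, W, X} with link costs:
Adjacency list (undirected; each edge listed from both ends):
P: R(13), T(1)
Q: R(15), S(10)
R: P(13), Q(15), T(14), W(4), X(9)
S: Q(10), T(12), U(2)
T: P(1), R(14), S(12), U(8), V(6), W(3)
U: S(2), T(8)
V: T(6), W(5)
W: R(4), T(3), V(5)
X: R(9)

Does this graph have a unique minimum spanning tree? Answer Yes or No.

Kruskal: consider edges lightest-first.
P–T (1): add — endpoints in different components.
S–U (2): add — endpoints in different components.
T–W (3): add — endpoints in different components.
R–W (4): add — endpoints in different components.
V–W (5): add — endpoints in different components.
T–V (6): skip — T and V already connected.
T–U (8): add — endpoints in different components.
R–X (9): add — endpoints in different components.
Q–S (10): add — endpoints in different components.
Every non-tree edge has weight strictly greater than the heaviest edge on the tree path between its endpoints, so the MST is unique.

Yes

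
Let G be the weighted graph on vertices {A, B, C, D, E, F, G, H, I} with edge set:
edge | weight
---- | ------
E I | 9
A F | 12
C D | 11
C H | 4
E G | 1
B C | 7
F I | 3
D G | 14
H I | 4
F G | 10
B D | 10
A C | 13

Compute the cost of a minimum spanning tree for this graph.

50

Grow the tree from H using Prim:
Step 1: cheapest edge leaving the tree is C H (4); add C.
Step 2: cheapest edge leaving the tree is H I (4); add I.
Step 3: cheapest edge leaving the tree is F I (3); add F.
Step 4: cheapest edge leaving the tree is B C (7); add B.
Step 5: cheapest edge leaving the tree is E I (9); add E.
Step 6: cheapest edge leaving the tree is E G (1); add G.
Step 7: cheapest edge leaving the tree is B D (10); add D.
Step 8: cheapest edge leaving the tree is A F (12); add A.
MST edges: C H, H I, F I, B C, E I, E G, B D, A F; total weight 4+4+3+7+9+1+10+12 = 50.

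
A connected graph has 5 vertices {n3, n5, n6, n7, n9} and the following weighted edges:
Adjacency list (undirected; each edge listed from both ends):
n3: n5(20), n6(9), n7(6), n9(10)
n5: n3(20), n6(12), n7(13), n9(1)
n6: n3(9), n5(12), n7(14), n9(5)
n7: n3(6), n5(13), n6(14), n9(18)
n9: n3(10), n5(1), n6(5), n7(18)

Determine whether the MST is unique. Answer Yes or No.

Yes

Kruskal's algorithm — process edges by increasing weight (ties by edge label):
n5—n9 (1): add — endpoints in different components.
n6—n9 (5): add — endpoints in different components.
n3—n7 (6): add — endpoints in different components.
n3—n6 (9): add — endpoints in different components.
Every non-tree edge has weight strictly greater than the heaviest edge on the tree path between its endpoints, so the MST is unique.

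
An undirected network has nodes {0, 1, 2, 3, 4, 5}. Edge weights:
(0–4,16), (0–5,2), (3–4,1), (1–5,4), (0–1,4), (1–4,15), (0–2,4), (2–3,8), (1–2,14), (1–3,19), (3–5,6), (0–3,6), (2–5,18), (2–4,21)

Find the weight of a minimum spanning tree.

17

Grow the tree from 5 using Prim:
Step 1: frontier [0–5 2, 1–5 4, 3–5 6, 2–5 18] → take 0–5 (2); add 0.
Step 2: frontier [0–1 4, 0–2 4, 0–3 6, 0–4 16, 1–5 4, 3–5 6, 2–5 18] → take 0–1 (4); add 1.
Step 3: frontier [0–2 4, 0–3 6, 0–4 16, 1–2 14, 1–4 15, 1–3 19, 3–5 6, 2–5 18] → take 0–2 (4); add 2.
Step 4: frontier [0–3 6, 0–4 16, 1–4 15, 1–3 19, 2–3 8, 2–4 21, 3–5 6] → take 0–3 (6); add 3.
Step 5: frontier [0–4 16, 1–4 15, 2–4 21, 3–4 1] → take 3–4 (1); add 4.
MST edges: 0–5, 0–1, 0–2, 0–3, 3–4; total weight 2+4+4+6+1 = 17.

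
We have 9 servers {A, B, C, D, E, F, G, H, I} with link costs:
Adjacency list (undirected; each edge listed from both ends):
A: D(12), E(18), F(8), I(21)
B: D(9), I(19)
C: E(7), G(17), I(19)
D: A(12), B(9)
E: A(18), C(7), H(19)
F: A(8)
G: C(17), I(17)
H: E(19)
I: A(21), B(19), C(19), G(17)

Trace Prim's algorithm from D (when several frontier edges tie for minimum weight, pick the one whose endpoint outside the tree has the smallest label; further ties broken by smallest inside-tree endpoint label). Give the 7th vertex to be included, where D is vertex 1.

Grow the tree from D using Prim:
Step 1: cheapest edge leaving the tree is B D (9); add B.
Step 2: cheapest edge leaving the tree is A D (12); add A.
Step 3: cheapest edge leaving the tree is A F (8); add F.
Step 4: cheapest edge leaving the tree is A E (18); add E.
Step 5: cheapest edge leaving the tree is C E (7); add C.
Step 6: cheapest edge leaving the tree is C G (17); add G.
Step 7: cheapest edge leaving the tree is G I (17); add I.
Step 8: cheapest edge leaving the tree is E H (19); add H.
Vertex order: D, B, A, F, E, C, G, I, H. The 7th vertex is G.

G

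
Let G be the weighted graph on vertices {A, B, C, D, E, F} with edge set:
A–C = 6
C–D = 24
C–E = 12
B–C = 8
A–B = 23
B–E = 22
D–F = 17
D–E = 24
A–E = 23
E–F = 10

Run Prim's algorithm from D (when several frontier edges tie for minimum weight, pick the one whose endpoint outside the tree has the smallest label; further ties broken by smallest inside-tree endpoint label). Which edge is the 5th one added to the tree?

B-C

Prim's algorithm from D:
Step 1: frontier [D–F 17, C–D 24, D–E 24] → take D–F (17); add F.
Step 2: frontier [C–D 24, D–E 24, E–F 10] → take E–F (10); add E.
Step 3: frontier [C–D 24, C–E 12, B–E 22, A–E 23] → take C–E (12); add C.
Step 4: frontier [A–C 6, B–C 8, B–E 22, A–E 23] → take A–C (6); add A.
Step 5: frontier [A–B 23, B–C 8, B–E 22] → take B–C (8); add B.
The 5th edge added is B–C.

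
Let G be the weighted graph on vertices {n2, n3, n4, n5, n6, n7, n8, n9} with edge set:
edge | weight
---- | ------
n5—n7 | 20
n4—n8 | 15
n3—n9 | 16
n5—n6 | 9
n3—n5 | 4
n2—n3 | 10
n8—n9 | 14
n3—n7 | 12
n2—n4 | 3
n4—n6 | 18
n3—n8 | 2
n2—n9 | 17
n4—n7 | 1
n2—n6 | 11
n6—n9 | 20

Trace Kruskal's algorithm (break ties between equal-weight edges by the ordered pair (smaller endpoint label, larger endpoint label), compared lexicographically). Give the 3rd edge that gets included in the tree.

n2-n4

Sort edges by weight, then run Kruskal:
n4—n7 (1): add — endpoints in different components.
n3—n8 (2): add — endpoints in different components.
n2—n4 (3): add — endpoints in different components.
n3—n5 (4): add — endpoints in different components.
n5—n6 (9): add — endpoints in different components.
n2—n3 (10): add — endpoints in different components.
n2—n6 (11): skip — n6 and n2 already connected.
n3—n7 (12): skip — n7 and n3 already connected.
n8—n9 (14): add — endpoints in different components.
The 3rd edge added is n2—n4.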